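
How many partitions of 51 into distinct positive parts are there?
q(51) = 4097

A partition into distinct parts is a strictly decreasing sequence summing to n. The recurrence d(n, m) = d(n, m−1) + d(n−m, m−1) (use part m at most once) with q(n) = d(n, n) gives q(51) = 4097. (Euler's theorem: # distinct-part partitions = # odd-part partitions.)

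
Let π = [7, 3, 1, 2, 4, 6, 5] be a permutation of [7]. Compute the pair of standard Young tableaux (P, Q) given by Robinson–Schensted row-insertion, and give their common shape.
P = [1, 2, 4, 5] / [3, 6] / [7];  Q = [1, 4, 5, 6] / [2, 7] / [3];  common shape = (4, 2, 1)

Row-insert the values π_1, π_2, … into P one at a time, bumping the leftmost entry strictly greater than the inserted value down to the next row. The recording tableau Q records, in position (i, j), the step at which that cell was added to P.
  Insert 7 (step 1): P = [7];  Q = [1]
  Insert 3 (step 2): P = [3] / [7];  Q = [1] / [2]
  Insert 1 (step 3): P = [1] / [3] / [7];  Q = [1] / [2] / [3]
  Insert 2 (step 4): P = [1, 2] / [3] / [7];  Q = [1, 4] / [2] / [3]
  Insert 4 (step 5): P = [1, 2, 4] / [3] / [7];  Q = [1, 4, 5] / [2] / [3]
  Insert 6 (step 6): P = [1, 2, 4, 6] / [3] / [7];  Q = [1, 4, 5, 6] / [2] / [3]
  Insert 5 (step 7): P = [1, 2, 4, 5] / [3, 6] / [7];  Q = [1, 4, 5, 6] / [2, 7] / [3]
Final shape: (4, 2, 1).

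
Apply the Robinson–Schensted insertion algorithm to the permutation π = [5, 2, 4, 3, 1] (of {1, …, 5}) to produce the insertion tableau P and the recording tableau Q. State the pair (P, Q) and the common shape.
P = [1, 3] / [2] / [4] / [5];  Q = [1, 3] / [2] / [4] / [5];  common shape = (2, 1, 1, 1)

Row-insert the values π_1, π_2, … into P one at a time, bumping the leftmost entry strictly greater than the inserted value down to the next row. The recording tableau Q records, in position (i, j), the step at which that cell was added to P.
  Insert 5 (step 1): P = [5];  Q = [1]
  Insert 2 (step 2): P = [2] / [5];  Q = [1] / [2]
  Insert 4 (step 3): P = [2, 4] / [5];  Q = [1, 3] / [2]
  Insert 3 (step 4): P = [2, 3] / [4] / [5];  Q = [1, 3] / [2] / [4]
  Insert 1 (step 5): P = [1, 3] / [2] / [4] / [5];  Q = [1, 3] / [2] / [4] / [5]
Final shape: (2, 1, 1, 1).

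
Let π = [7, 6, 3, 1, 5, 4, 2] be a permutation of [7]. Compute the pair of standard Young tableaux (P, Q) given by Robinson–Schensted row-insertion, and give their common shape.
P = [1, 2] / [3, 4] / [5] / [6] / [7];  Q = [1, 5] / [2, 6] / [3] / [4] / [7];  common shape = (2, 2, 1, 1, 1)

Row-insert the values π_1, π_2, … into P one at a time, bumping the leftmost entry strictly greater than the inserted value down to the next row. The recording tableau Q records, in position (i, j), the step at which that cell was added to P.
  Insert 7 (step 1): P = [7];  Q = [1]
  Insert 6 (step 2): P = [6] / [7];  Q = [1] / [2]
  Insert 3 (step 3): P = [3] / [6] / [7];  Q = [1] / [2] / [3]
  Insert 1 (step 4): P = [1] / [3] / [6] / [7];  Q = [1] / [2] / [3] / [4]
  Insert 5 (step 5): P = [1, 5] / [3] / [6] / [7];  Q = [1, 5] / [2] / [3] / [4]
  Insert 4 (step 6): P = [1, 4] / [3, 5] / [6] / [7];  Q = [1, 5] / [2, 6] / [3] / [4]
  Insert 2 (step 7): P = [1, 2] / [3, 4] / [5] / [6] / [7];  Q = [1, 5] / [2, 6] / [3] / [4] / [7]
Final shape: (2, 2, 1, 1, 1).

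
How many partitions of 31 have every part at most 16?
p(31, parts ≤ 16) = 6334

Use the recurrence p(n, m) = p(n, m−1) + p(n−m, m): either the largest part is < m (count p(n, m−1)) or the largest part is exactly m (remove one copy of m, count p(n−m, m)). With p(0, ·) = 1 this gives p(31, parts ≤ 16) = 6334. (By conjugating Young diagrams, this also counts partitions of 31 into at most 16 parts.)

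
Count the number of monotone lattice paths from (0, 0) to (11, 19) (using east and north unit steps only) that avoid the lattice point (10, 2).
Number of paths = 54626112

Total paths from (0, 0) to (11, 19): C(30, 11) = 54627300. Paths through (10, 2): (paths (0, 0) → (10, 2)) × (paths (10, 2) → (11, 19)) = C(12, 10) · C(18, 1) = 66 · 18 = 1188. Avoidance count = 54627300 − 1188 = 54626112.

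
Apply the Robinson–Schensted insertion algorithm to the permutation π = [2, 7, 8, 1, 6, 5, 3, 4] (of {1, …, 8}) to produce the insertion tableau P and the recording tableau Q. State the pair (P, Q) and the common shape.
P = [1, 3, 4] / [2, 5, 8] / [6] / [7];  Q = [1, 2, 3] / [4, 5, 8] / [6] / [7];  common shape = (3, 3, 1, 1)

Row-insert the values π_1, π_2, … into P one at a time, bumping the leftmost entry strictly greater than the inserted value down to the next row. The recording tableau Q records, in position (i, j), the step at which that cell was added to P.
  Insert 2 (step 1): P = [2];  Q = [1]
  Insert 7 (step 2): P = [2, 7];  Q = [1, 2]
  Insert 8 (step 3): P = [2, 7, 8];  Q = [1, 2, 3]
  Insert 1 (step 4): P = [1, 7, 8] / [2];  Q = [1, 2, 3] / [4]
  Insert 6 (step 5): P = [1, 6, 8] / [2, 7];  Q = [1, 2, 3] / [4, 5]
  Insert 5 (step 6): P = [1, 5, 8] / [2, 6] / [7];  Q = [1, 2, 3] / [4, 5] / [6]
  Insert 3 (step 7): P = [1, 3, 8] / [2, 5] / [6] / [7];  Q = [1, 2, 3] / [4, 5] / [6] / [7]
  Insert 4 (step 8): P = [1, 3, 4] / [2, 5, 8] / [6] / [7];  Q = [1, 2, 3] / [4, 5, 8] / [6] / [7]
Final shape: (3, 3, 1, 1).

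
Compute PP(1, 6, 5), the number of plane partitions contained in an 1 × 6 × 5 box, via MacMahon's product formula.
PP(1, 6, 5) = 462

Evaluate the triple product over i = 1..1, j = 1..6, k = 1..5. The factors are (2/1) · (3/2) · (4/3) · (5/4) · (6/5) · (3/2) · (4/3) · (5/4) · … (30 factors total). The numerators and denominators telescope so the product is an integer; carrying out the multiplication exactly gives PP(1, 6, 5) = 462.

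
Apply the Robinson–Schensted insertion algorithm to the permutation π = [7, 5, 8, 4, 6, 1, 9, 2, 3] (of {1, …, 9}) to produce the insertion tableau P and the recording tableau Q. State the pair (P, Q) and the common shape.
P = [1, 2, 3] / [4, 6, 9] / [5, 8] / [7];  Q = [1, 3, 7] / [2, 5, 9] / [4, 8] / [6];  common shape = (3, 3, 2, 1)

Row-insert the values π_1, π_2, … into P one at a time, bumping the leftmost entry strictly greater than the inserted value down to the next row. The recording tableau Q records, in position (i, j), the step at which that cell was added to P.
  Insert 7 (step 1): P = [7];  Q = [1]
  Insert 5 (step 2): P = [5] / [7];  Q = [1] / [2]
  Insert 8 (step 3): P = [5, 8] / [7];  Q = [1, 3] / [2]
  Insert 4 (step 4): P = [4, 8] / [5] / [7];  Q = [1, 3] / [2] / [4]
  Insert 6 (step 5): P = [4, 6] / [5, 8] / [7];  Q = [1, 3] / [2, 5] / [4]
  Insert 1 (step 6): P = [1, 6] / [4, 8] / [5] / [7];  Q = [1, 3] / [2, 5] / [4] / [6]
  Insert 9 (step 7): P = [1, 6, 9] / [4, 8] / [5] / [7];  Q = [1, 3, 7] / [2, 5] / [4] / [6]
  Insert 2 (step 8): P = [1, 2, 9] / [4, 6] / [5, 8] / [7];  Q = [1, 3, 7] / [2, 5] / [4, 8] / [6]
  Insert 3 (step 9): P = [1, 2, 3] / [4, 6, 9] / [5, 8] / [7];  Q = [1, 3, 7] / [2, 5, 9] / [4, 8] / [6]
Final shape: (3, 3, 2, 1).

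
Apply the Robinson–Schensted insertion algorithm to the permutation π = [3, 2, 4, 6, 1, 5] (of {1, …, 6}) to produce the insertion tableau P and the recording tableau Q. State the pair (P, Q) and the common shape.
P = [1, 4, 5] / [2, 6] / [3];  Q = [1, 3, 4] / [2, 6] / [5];  common shape = (3, 2, 1)

Row-insert the values π_1, π_2, … into P one at a time, bumping the leftmost entry strictly greater than the inserted value down to the next row. The recording tableau Q records, in position (i, j), the step at which that cell was added to P.
  Insert 3 (step 1): P = [3];  Q = [1]
  Insert 2 (step 2): P = [2] / [3];  Q = [1] / [2]
  Insert 4 (step 3): P = [2, 4] / [3];  Q = [1, 3] / [2]
  Insert 6 (step 4): P = [2, 4, 6] / [3];  Q = [1, 3, 4] / [2]
  Insert 1 (step 5): P = [1, 4, 6] / [2] / [3];  Q = [1, 3, 4] / [2] / [5]
  Insert 5 (step 6): P = [1, 4, 5] / [2, 6] / [3];  Q = [1, 3, 4] / [2, 6] / [5]
Final shape: (3, 2, 1).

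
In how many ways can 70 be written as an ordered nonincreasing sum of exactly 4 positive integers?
p(70, 4 parts) = 2484

Partitions of n into exactly k parts are in bijection with partitions of n − k into at most k parts (subtract 1 from each part). So p(70, exactly 4) = p(66, parts ≤ 4). Computing via the recurrence p(m, j) = p(m, j−1) + p(m−j, j) gives 2484.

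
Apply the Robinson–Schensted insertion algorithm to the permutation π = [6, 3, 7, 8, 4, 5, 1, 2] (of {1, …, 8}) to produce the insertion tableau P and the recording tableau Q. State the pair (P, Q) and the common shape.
P = [1, 2, 5] / [3, 4, 8] / [6, 7];  Q = [1, 3, 4] / [2, 5, 6] / [7, 8];  common shape = (3, 3, 2)

Row-insert the values π_1, π_2, … into P one at a time, bumping the leftmost entry strictly greater than the inserted value down to the next row. The recording tableau Q records, in position (i, j), the step at which that cell was added to P.
  Insert 6 (step 1): P = [6];  Q = [1]
  Insert 3 (step 2): P = [3] / [6];  Q = [1] / [2]
  Insert 7 (step 3): P = [3, 7] / [6];  Q = [1, 3] / [2]
  Insert 8 (step 4): P = [3, 7, 8] / [6];  Q = [1, 3, 4] / [2]
  Insert 4 (step 5): P = [3, 4, 8] / [6, 7];  Q = [1, 3, 4] / [2, 5]
  Insert 5 (step 6): P = [3, 4, 5] / [6, 7, 8];  Q = [1, 3, 4] / [2, 5, 6]
  Insert 1 (step 7): P = [1, 4, 5] / [3, 7, 8] / [6];  Q = [1, 3, 4] / [2, 5, 6] / [7]
  Insert 2 (step 8): P = [1, 2, 5] / [3, 4, 8] / [6, 7];  Q = [1, 3, 4] / [2, 5, 6] / [7, 8]
Final shape: (3, 3, 2).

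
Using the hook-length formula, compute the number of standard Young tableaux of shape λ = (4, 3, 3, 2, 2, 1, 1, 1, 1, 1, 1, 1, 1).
# SYT of shape (4, 3, 3, 2, 2, 1, 1, 1, 1, 1, 1, 1, 1) = 38852055

Hook-length formula: f^λ = n! / Π hook(c), product over all cells c of the Young diagram. For λ = (4, 3, 3, 2, 2, 1, 1, 1, 1, 1, 1, 1, 1), n = 22 boxes. Hook lengths by row (left-to-right, top-to-bottom): [16, 7, 4, 1]; [14, 5, 2]; [13, 4, 1]; [11, 2]; [10, 1]; [8]; [7]; [6]; [5]; [4]; [3]; [2]; [1]. Product of hooks = 28930277376000. So f^λ = 22! / 28930277376000 = 1124000727777607680000 / 28930277376000 = 38852055.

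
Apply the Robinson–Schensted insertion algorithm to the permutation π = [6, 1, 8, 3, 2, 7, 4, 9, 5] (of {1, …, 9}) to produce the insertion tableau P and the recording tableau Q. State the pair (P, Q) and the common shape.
P = [1, 2, 4, 5] / [3, 7, 9] / [6, 8];  Q = [1, 3, 6, 8] / [2, 4, 9] / [5, 7];  common shape = (4, 3, 2)

Row-insert the values π_1, π_2, … into P one at a time, bumping the leftmost entry strictly greater than the inserted value down to the next row. The recording tableau Q records, in position (i, j), the step at which that cell was added to P.
  Insert 6 (step 1): P = [6];  Q = [1]
  Insert 1 (step 2): P = [1] / [6];  Q = [1] / [2]
  Insert 8 (step 3): P = [1, 8] / [6];  Q = [1, 3] / [2]
  Insert 3 (step 4): P = [1, 3] / [6, 8];  Q = [1, 3] / [2, 4]
  Insert 2 (step 5): P = [1, 2] / [3, 8] / [6];  Q = [1, 3] / [2, 4] / [5]
  Insert 7 (step 6): P = [1, 2, 7] / [3, 8] / [6];  Q = [1, 3, 6] / [2, 4] / [5]
  Insert 4 (step 7): P = [1, 2, 4] / [3, 7] / [6, 8];  Q = [1, 3, 6] / [2, 4] / [5, 7]
  Insert 9 (step 8): P = [1, 2, 4, 9] / [3, 7] / [6, 8];  Q = [1, 3, 6, 8] / [2, 4] / [5, 7]
  Insert 5 (step 9): P = [1, 2, 4, 5] / [3, 7, 9] / [6, 8];  Q = [1, 3, 6, 8] / [2, 4, 9] / [5, 7]
Final shape: (4, 3, 2).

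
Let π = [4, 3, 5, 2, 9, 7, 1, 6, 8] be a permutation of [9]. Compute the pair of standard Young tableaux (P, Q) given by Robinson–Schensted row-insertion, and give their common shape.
P = [1, 5, 6, 8] / [2, 7] / [3, 9] / [4];  Q = [1, 3, 5, 9] / [2, 6] / [4, 8] / [7];  common shape = (4, 2, 2, 1)

Row-insert the values π_1, π_2, … into P one at a time, bumping the leftmost entry strictly greater than the inserted value down to the next row. The recording tableau Q records, in position (i, j), the step at which that cell was added to P.
  Insert 4 (step 1): P = [4];  Q = [1]
  Insert 3 (step 2): P = [3] / [4];  Q = [1] / [2]
  Insert 5 (step 3): P = [3, 5] / [4];  Q = [1, 3] / [2]
  Insert 2 (step 4): P = [2, 5] / [3] / [4];  Q = [1, 3] / [2] / [4]
  Insert 9 (step 5): P = [2, 5, 9] / [3] / [4];  Q = [1, 3, 5] / [2] / [4]
  Insert 7 (step 6): P = [2, 5, 7] / [3, 9] / [4];  Q = [1, 3, 5] / [2, 6] / [4]
  Insert 1 (step 7): P = [1, 5, 7] / [2, 9] / [3] / [4];  Q = [1, 3, 5] / [2, 6] / [4] / [7]
  Insert 6 (step 8): P = [1, 5, 6] / [2, 7] / [3, 9] / [4];  Q = [1, 3, 5] / [2, 6] / [4, 8] / [7]
  Insert 8 (step 9): P = [1, 5, 6, 8] / [2, 7] / [3, 9] / [4];  Q = [1, 3, 5, 9] / [2, 6] / [4, 8] / [7]
Final shape: (4, 2, 2, 1).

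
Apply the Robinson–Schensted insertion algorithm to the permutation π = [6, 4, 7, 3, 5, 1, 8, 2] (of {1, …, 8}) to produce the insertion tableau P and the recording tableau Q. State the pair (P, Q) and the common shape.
P = [1, 2, 8] / [3, 5] / [4, 7] / [6];  Q = [1, 3, 7] / [2, 5] / [4, 8] / [6];  common shape = (3, 2, 2, 1)

Row-insert the values π_1, π_2, … into P one at a time, bumping the leftmost entry strictly greater than the inserted value down to the next row. The recording tableau Q records, in position (i, j), the step at which that cell was added to P.
  Insert 6 (step 1): P = [6];  Q = [1]
  Insert 4 (step 2): P = [4] / [6];  Q = [1] / [2]
  Insert 7 (step 3): P = [4, 7] / [6];  Q = [1, 3] / [2]
  Insert 3 (step 4): P = [3, 7] / [4] / [6];  Q = [1, 3] / [2] / [4]
  Insert 5 (step 5): P = [3, 5] / [4, 7] / [6];  Q = [1, 3] / [2, 5] / [4]
  Insert 1 (step 6): P = [1, 5] / [3, 7] / [4] / [6];  Q = [1, 3] / [2, 5] / [4] / [6]
  Insert 8 (step 7): P = [1, 5, 8] / [3, 7] / [4] / [6];  Q = [1, 3, 7] / [2, 5] / [4] / [6]
  Insert 2 (step 8): P = [1, 2, 8] / [3, 5] / [4, 7] / [6];  Q = [1, 3, 7] / [2, 5] / [4, 8] / [6]
Final shape: (3, 2, 2, 1).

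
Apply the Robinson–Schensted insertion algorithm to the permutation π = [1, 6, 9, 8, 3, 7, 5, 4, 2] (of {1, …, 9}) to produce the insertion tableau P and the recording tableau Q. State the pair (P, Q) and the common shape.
P = [1, 2, 4] / [3, 7] / [5] / [6] / [8] / [9];  Q = [1, 2, 3] / [4, 6] / [5] / [7] / [8] / [9];  common shape = (3, 2, 1, 1, 1, 1)

Row-insert the values π_1, π_2, … into P one at a time, bumping the leftmost entry strictly greater than the inserted value down to the next row. The recording tableau Q records, in position (i, j), the step at which that cell was added to P.
  Insert 1 (step 1): P = [1];  Q = [1]
  Insert 6 (step 2): P = [1, 6];  Q = [1, 2]
  Insert 9 (step 3): P = [1, 6, 9];  Q = [1, 2, 3]
  Insert 8 (step 4): P = [1, 6, 8] / [9];  Q = [1, 2, 3] / [4]
  Insert 3 (step 5): P = [1, 3, 8] / [6] / [9];  Q = [1, 2, 3] / [4] / [5]
  Insert 7 (step 6): P = [1, 3, 7] / [6, 8] / [9];  Q = [1, 2, 3] / [4, 6] / [5]
  Insert 5 (step 7): P = [1, 3, 5] / [6, 7] / [8] / [9];  Q = [1, 2, 3] / [4, 6] / [5] / [7]
  Insert 4 (step 8): P = [1, 3, 4] / [5, 7] / [6] / [8] / [9];  Q = [1, 2, 3] / [4, 6] / [5] / [7] / [8]
  Insert 2 (step 9): P = [1, 2, 4] / [3, 7] / [5] / [6] / [8] / [9];  Q = [1, 2, 3] / [4, 6] / [5] / [7] / [8] / [9]
Final shape: (3, 2, 1, 1, 1, 1).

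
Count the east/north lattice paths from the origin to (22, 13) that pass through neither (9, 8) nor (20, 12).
Number of paths = 690220650

Inclusion–exclusion. Total paths: C(35, 22) = 1476337800. Through P₁: C(17, 9)·C(18, 13) = 208288080. Through P₂: C(32, 20)·C(3, 2) = 677378520. Since P₁ is strictly southwest of P₂, a monotone path through both must visit P₁ then P₂; paths through both = C(17, 9)·C(15, 11)·C(3, 2) = 99549450. Avoid both = 1476337800 − 208288080 − 677378520 + 99549450 = 690220650.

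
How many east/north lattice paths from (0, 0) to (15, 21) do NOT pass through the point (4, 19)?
Number of paths = 5567211870

Total paths from (0, 0) to (15, 21): C(36, 15) = 5567902560. Paths through (4, 19): (paths (0, 0) → (4, 19)) × (paths (4, 19) → (15, 21)) = C(23, 4) · C(13, 11) = 8855 · 78 = 690690. Avoidance count = 5567902560 − 690690 = 5567211870.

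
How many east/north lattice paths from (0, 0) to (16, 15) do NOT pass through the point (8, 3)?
Number of paths = 279755145

Total paths from (0, 0) to (16, 15): C(31, 16) = 300540195. Paths through (8, 3): (paths (0, 0) → (8, 3)) × (paths (8, 3) → (16, 15)) = C(11, 8) · C(20, 8) = 165 · 125970 = 20785050. Avoidance count = 300540195 − 20785050 = 279755145.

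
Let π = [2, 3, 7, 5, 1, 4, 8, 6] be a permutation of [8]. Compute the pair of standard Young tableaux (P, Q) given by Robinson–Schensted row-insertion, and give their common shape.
P = [1, 3, 4, 6] / [2, 5, 8] / [7];  Q = [1, 2, 3, 7] / [4, 6, 8] / [5];  common shape = (4, 3, 1)

Row-insert the values π_1, π_2, … into P one at a time, bumping the leftmost entry strictly greater than the inserted value down to the next row. The recording tableau Q records, in position (i, j), the step at which that cell was added to P.
  Insert 2 (step 1): P = [2];  Q = [1]
  Insert 3 (step 2): P = [2, 3];  Q = [1, 2]
  Insert 7 (step 3): P = [2, 3, 7];  Q = [1, 2, 3]
  Insert 5 (step 4): P = [2, 3, 5] / [7];  Q = [1, 2, 3] / [4]
  Insert 1 (step 5): P = [1, 3, 5] / [2] / [7];  Q = [1, 2, 3] / [4] / [5]
  Insert 4 (step 6): P = [1, 3, 4] / [2, 5] / [7];  Q = [1, 2, 3] / [4, 6] / [5]
  Insert 8 (step 7): P = [1, 3, 4, 8] / [2, 5] / [7];  Q = [1, 2, 3, 7] / [4, 6] / [5]
  Insert 6 (step 8): P = [1, 3, 4, 6] / [2, 5, 8] / [7];  Q = [1, 2, 3, 7] / [4, 6, 8] / [5]
Final shape: (4, 3, 1).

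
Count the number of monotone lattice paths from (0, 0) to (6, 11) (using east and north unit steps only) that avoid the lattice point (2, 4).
Number of paths = 7426

Total paths from (0, 0) to (6, 11): C(17, 6) = 12376. Paths through (2, 4): (paths (0, 0) → (2, 4)) × (paths (2, 4) → (6, 11)) = C(6, 2) · C(11, 4) = 15 · 330 = 4950. Avoidance count = 12376 − 4950 = 7426.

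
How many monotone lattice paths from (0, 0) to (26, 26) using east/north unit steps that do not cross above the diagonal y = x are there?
C_26 = 18367353072152

These NE paths below the diagonal are counted by the Catalan number C_n = (1/(n + 1)) · C(2n, n). For n = 26: C_26 = (1/27) · C(52, 26) = 495918532948104/27 = 18367353072152.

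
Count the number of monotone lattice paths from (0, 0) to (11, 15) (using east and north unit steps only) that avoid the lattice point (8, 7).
Number of paths = 6664385

Total paths from (0, 0) to (11, 15): C(26, 11) = 7726160. Paths through (8, 7): (paths (0, 0) → (8, 7)) × (paths (8, 7) → (11, 15)) = C(15, 8) · C(11, 3) = 6435 · 165 = 1061775. Avoidance count = 7726160 − 1061775 = 6664385.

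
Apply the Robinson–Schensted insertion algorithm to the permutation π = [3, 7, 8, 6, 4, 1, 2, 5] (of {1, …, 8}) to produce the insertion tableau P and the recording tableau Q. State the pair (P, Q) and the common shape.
P = [1, 2, 5] / [3, 4, 8] / [6] / [7];  Q = [1, 2, 3] / [4, 7, 8] / [5] / [6];  common shape = (3, 3, 1, 1)

Row-insert the values π_1, π_2, … into P one at a time, bumping the leftmost entry strictly greater than the inserted value down to the next row. The recording tableau Q records, in position (i, j), the step at which that cell was added to P.
  Insert 3 (step 1): P = [3];  Q = [1]
  Insert 7 (step 2): P = [3, 7];  Q = [1, 2]
  Insert 8 (step 3): P = [3, 7, 8];  Q = [1, 2, 3]
  Insert 6 (step 4): P = [3, 6, 8] / [7];  Q = [1, 2, 3] / [4]
  Insert 4 (step 5): P = [3, 4, 8] / [6] / [7];  Q = [1, 2, 3] / [4] / [5]
  Insert 1 (step 6): P = [1, 4, 8] / [3] / [6] / [7];  Q = [1, 2, 3] / [4] / [5] / [6]
  Insert 2 (step 7): P = [1, 2, 8] / [3, 4] / [6] / [7];  Q = [1, 2, 3] / [4, 7] / [5] / [6]
  Insert 5 (step 8): P = [1, 2, 5] / [3, 4, 8] / [6] / [7];  Q = [1, 2, 3] / [4, 7, 8] / [5] / [6]
Final shape: (3, 3, 1, 1).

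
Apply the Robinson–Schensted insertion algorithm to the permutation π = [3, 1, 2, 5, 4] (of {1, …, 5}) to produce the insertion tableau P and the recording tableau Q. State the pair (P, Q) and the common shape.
P = [1, 2, 4] / [3, 5];  Q = [1, 3, 4] / [2, 5];  common shape = (3, 2)

Row-insert the values π_1, π_2, … into P one at a time, bumping the leftmost entry strictly greater than the inserted value down to the next row. The recording tableau Q records, in position (i, j), the step at which that cell was added to P.
  Insert 3 (step 1): P = [3];  Q = [1]
  Insert 1 (step 2): P = [1] / [3];  Q = [1] / [2]
  Insert 2 (step 3): P = [1, 2] / [3];  Q = [1, 3] / [2]
  Insert 5 (step 4): P = [1, 2, 5] / [3];  Q = [1, 3, 4] / [2]
  Insert 4 (step 5): P = [1, 2, 4] / [3, 5];  Q = [1, 3, 4] / [2, 5]
Final shape: (3, 2).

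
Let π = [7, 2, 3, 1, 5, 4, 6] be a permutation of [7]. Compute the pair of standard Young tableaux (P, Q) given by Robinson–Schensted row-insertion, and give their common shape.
P = [1, 3, 4, 6] / [2, 5] / [7];  Q = [1, 3, 5, 7] / [2, 6] / [4];  common shape = (4, 2, 1)

Row-insert the values π_1, π_2, … into P one at a time, bumping the leftmost entry strictly greater than the inserted value down to the next row. The recording tableau Q records, in position (i, j), the step at which that cell was added to P.
  Insert 7 (step 1): P = [7];  Q = [1]
  Insert 2 (step 2): P = [2] / [7];  Q = [1] / [2]
  Insert 3 (step 3): P = [2, 3] / [7];  Q = [1, 3] / [2]
  Insert 1 (step 4): P = [1, 3] / [2] / [7];  Q = [1, 3] / [2] / [4]
  Insert 5 (step 5): P = [1, 3, 5] / [2] / [7];  Q = [1, 3, 5] / [2] / [4]
  Insert 4 (step 6): P = [1, 3, 4] / [2, 5] / [7];  Q = [1, 3, 5] / [2, 6] / [4]
  Insert 6 (step 7): P = [1, 3, 4, 6] / [2, 5] / [7];  Q = [1, 3, 5, 7] / [2, 6] / [4]
Final shape: (4, 2, 1).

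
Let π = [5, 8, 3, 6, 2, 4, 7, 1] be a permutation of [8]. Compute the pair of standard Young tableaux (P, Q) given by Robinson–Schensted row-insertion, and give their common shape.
P = [1, 4, 7] / [2, 6] / [3, 8] / [5];  Q = [1, 2, 7] / [3, 4] / [5, 6] / [8];  common shape = (3, 2, 2, 1)

Row-insert the values π_1, π_2, … into P one at a time, bumping the leftmost entry strictly greater than the inserted value down to the next row. The recording tableau Q records, in position (i, j), the step at which that cell was added to P.
  Insert 5 (step 1): P = [5];  Q = [1]
  Insert 8 (step 2): P = [5, 8];  Q = [1, 2]
  Insert 3 (step 3): P = [3, 8] / [5];  Q = [1, 2] / [3]
  Insert 6 (step 4): P = [3, 6] / [5, 8];  Q = [1, 2] / [3, 4]
  Insert 2 (step 5): P = [2, 6] / [3, 8] / [5];  Q = [1, 2] / [3, 4] / [5]
  Insert 4 (step 6): P = [2, 4] / [3, 6] / [5, 8];  Q = [1, 2] / [3, 4] / [5, 6]
  Insert 7 (step 7): P = [2, 4, 7] / [3, 6] / [5, 8];  Q = [1, 2, 7] / [3, 4] / [5, 6]
  Insert 1 (step 8): P = [1, 4, 7] / [2, 6] / [3, 8] / [5];  Q = [1, 2, 7] / [3, 4] / [5, 6] / [8]
Final shape: (3, 2, 2, 1).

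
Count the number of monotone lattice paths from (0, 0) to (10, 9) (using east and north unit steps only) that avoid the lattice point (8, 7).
Number of paths = 53768

Total paths from (0, 0) to (10, 9): C(19, 10) = 92378. Paths through (8, 7): (paths (0, 0) → (8, 7)) × (paths (8, 7) → (10, 9)) = C(15, 8) · C(4, 2) = 6435 · 6 = 38610. Avoidance count = 92378 − 38610 = 53768.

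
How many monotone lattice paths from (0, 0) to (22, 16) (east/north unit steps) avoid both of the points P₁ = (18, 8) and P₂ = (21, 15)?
Number of paths = 10705789185

Inclusion–exclusion. Total paths: C(38, 22) = 22239974430. Through P₁: C(26, 18)·C(12, 4) = 773326125. Through P₂: C(36, 21)·C(2, 1) = 11135805120. Since P₁ is strictly southwest of P₂, a monotone path through both must visit P₁ then P₂; paths through both = C(26, 18)·C(10, 3)·C(2, 1) = 374946000. Avoid both = 22239974430 − 773326125 − 11135805120 + 374946000 = 10705789185.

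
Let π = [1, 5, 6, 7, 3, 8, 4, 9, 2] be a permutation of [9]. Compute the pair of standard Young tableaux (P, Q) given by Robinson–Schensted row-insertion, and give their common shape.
P = [1, 2, 4, 7, 8, 9] / [3, 6] / [5];  Q = [1, 2, 3, 4, 6, 8] / [5, 7] / [9];  common shape = (6, 2, 1)

Row-insert the values π_1, π_2, … into P one at a time, bumping the leftmost entry strictly greater than the inserted value down to the next row. The recording tableau Q records, in position (i, j), the step at which that cell was added to P.
  Insert 1 (step 1): P = [1];  Q = [1]
  Insert 5 (step 2): P = [1, 5];  Q = [1, 2]
  Insert 6 (step 3): P = [1, 5, 6];  Q = [1, 2, 3]
  Insert 7 (step 4): P = [1, 5, 6, 7];  Q = [1, 2, 3, 4]
  Insert 3 (step 5): P = [1, 3, 6, 7] / [5];  Q = [1, 2, 3, 4] / [5]
  Insert 8 (step 6): P = [1, 3, 6, 7, 8] / [5];  Q = [1, 2, 3, 4, 6] / [5]
  Insert 4 (step 7): P = [1, 3, 4, 7, 8] / [5, 6];  Q = [1, 2, 3, 4, 6] / [5, 7]
  Insert 9 (step 8): P = [1, 3, 4, 7, 8, 9] / [5, 6];  Q = [1, 2, 3, 4, 6, 8] / [5, 7]
  Insert 2 (step 9): P = [1, 2, 4, 7, 8, 9] / [3, 6] / [5];  Q = [1, 2, 3, 4, 6, 8] / [5, 7] / [9]
Final shape: (6, 2, 1).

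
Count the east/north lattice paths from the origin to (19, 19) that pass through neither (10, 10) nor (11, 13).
Number of paths = 21085795720

Inclusion–exclusion. Total paths: C(38, 19) = 35345263800. Through P₁: C(20, 10)·C(18, 9) = 8982836720. Through P₂: C(24, 11)·C(14, 8) = 7495920432. Since P₁ is strictly southwest of P₂, a monotone path through both must visit P₁ then P₂; paths through both = C(20, 10)·C(4, 1)·C(14, 8) = 2219289072. Avoid both = 35345263800 − 8982836720 − 7495920432 + 2219289072 = 21085795720.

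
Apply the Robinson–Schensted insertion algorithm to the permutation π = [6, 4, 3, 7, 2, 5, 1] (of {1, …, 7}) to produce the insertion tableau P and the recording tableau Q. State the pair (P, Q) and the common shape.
P = [1, 5] / [2, 7] / [3] / [4] / [6];  Q = [1, 4] / [2, 6] / [3] / [5] / [7];  common shape = (2, 2, 1, 1, 1)

Row-insert the values π_1, π_2, … into P one at a time, bumping the leftmost entry strictly greater than the inserted value down to the next row. The recording tableau Q records, in position (i, j), the step at which that cell was added to P.
  Insert 6 (step 1): P = [6];  Q = [1]
  Insert 4 (step 2): P = [4] / [6];  Q = [1] / [2]
  Insert 3 (step 3): P = [3] / [4] / [6];  Q = [1] / [2] / [3]
  Insert 7 (step 4): P = [3, 7] / [4] / [6];  Q = [1, 4] / [2] / [3]
  Insert 2 (step 5): P = [2, 7] / [3] / [4] / [6];  Q = [1, 4] / [2] / [3] / [5]
  Insert 5 (step 6): P = [2, 5] / [3, 7] / [4] / [6];  Q = [1, 4] / [2, 6] / [3] / [5]
  Insert 1 (step 7): P = [1, 5] / [2, 7] / [3] / [4] / [6];  Q = [1, 4] / [2, 6] / [3] / [5] / [7]
Final shape: (2, 2, 1, 1, 1).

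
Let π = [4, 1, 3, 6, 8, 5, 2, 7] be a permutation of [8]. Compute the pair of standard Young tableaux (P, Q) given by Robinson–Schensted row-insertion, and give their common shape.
P = [1, 2, 5, 7] / [3, 6, 8] / [4];  Q = [1, 3, 4, 5] / [2, 6, 8] / [7];  common shape = (4, 3, 1)

Row-insert the values π_1, π_2, … into P one at a time, bumping the leftmost entry strictly greater than the inserted value down to the next row. The recording tableau Q records, in position (i, j), the step at which that cell was added to P.
  Insert 4 (step 1): P = [4];  Q = [1]
  Insert 1 (step 2): P = [1] / [4];  Q = [1] / [2]
  Insert 3 (step 3): P = [1, 3] / [4];  Q = [1, 3] / [2]
  Insert 6 (step 4): P = [1, 3, 6] / [4];  Q = [1, 3, 4] / [2]
  Insert 8 (step 5): P = [1, 3, 6, 8] / [4];  Q = [1, 3, 4, 5] / [2]
  Insert 5 (step 6): P = [1, 3, 5, 8] / [4, 6];  Q = [1, 3, 4, 5] / [2, 6]
  Insert 2 (step 7): P = [1, 2, 5, 8] / [3, 6] / [4];  Q = [1, 3, 4, 5] / [2, 6] / [7]
  Insert 7 (step 8): P = [1, 2, 5, 7] / [3, 6, 8] / [4];  Q = [1, 3, 4, 5] / [2, 6, 8] / [7]
Final shape: (4, 3, 1).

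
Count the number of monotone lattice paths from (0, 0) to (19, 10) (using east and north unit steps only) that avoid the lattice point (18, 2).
Number of paths = 20028300

Total paths from (0, 0) to (19, 10): C(29, 19) = 20030010. Paths through (18, 2): (paths (0, 0) → (18, 2)) × (paths (18, 2) → (19, 10)) = C(20, 18) · C(9, 1) = 190 · 9 = 1710. Avoidance count = 20030010 − 1710 = 20028300.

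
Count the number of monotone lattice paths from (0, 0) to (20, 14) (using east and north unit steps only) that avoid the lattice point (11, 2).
Number of paths = 1369049100

Total paths from (0, 0) to (20, 14): C(34, 20) = 1391975640. Paths through (11, 2): (paths (0, 0) → (11, 2)) × (paths (11, 2) → (20, 14)) = C(13, 11) · C(21, 9) = 78 · 293930 = 22926540. Avoidance count = 1391975640 − 22926540 = 1369049100.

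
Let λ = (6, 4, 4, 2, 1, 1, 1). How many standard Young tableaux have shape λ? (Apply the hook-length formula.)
# SYT of shape (6, 4, 4, 2, 1, 1, 1) = 40738698

Hook-length formula: f^λ = n! / Π hook(c), product over all cells c of the Young diagram. For λ = (6, 4, 4, 2, 1, 1, 1), n = 19 boxes. Hook lengths by row (left-to-right, top-to-bottom): [12, 8, 6, 5, 2, 1]; [9, 5, 3, 2]; [8, 4, 2, 1]; [5, 1]; [3]; [2]; [1]. Product of hooks = 2985984000. So f^λ = 19! / 2985984000 = 121645100408832000 / 2985984000 = 40738698.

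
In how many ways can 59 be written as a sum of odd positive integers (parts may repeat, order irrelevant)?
p_odd(59) = 9792

Enumerate partitions using only odd parts via the recurrence o(n, m) = o(n, m−2) + o(n−m, m) over odd m, starting from the largest odd part ≤ n. This gives p_odd(59) = 9792. (Euler's theorem: equals the count of distinct-part partitions.)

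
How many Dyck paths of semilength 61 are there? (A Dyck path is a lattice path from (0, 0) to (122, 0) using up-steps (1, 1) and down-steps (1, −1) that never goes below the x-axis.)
C_61 = 6182127958584855650487080847216336

These Dyck paths are counted by the Catalan number C_n = (1/(n + 1)) · C(2n, n). For n = 61: C_61 = (1/62) · C(122, 61) = 383291933432261050330199012527412832/62 = 6182127958584855650487080847216336.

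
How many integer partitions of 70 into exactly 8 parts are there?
p(70, 8 parts) = 97539

Partitions of n into exactly k parts are in bijection with partitions of n − k into at most k parts (subtract 1 from each part). So p(70, exactly 8) = p(62, parts ≤ 8). Computing via the recurrence p(m, j) = p(m, j−1) + p(m−j, j) gives 97539.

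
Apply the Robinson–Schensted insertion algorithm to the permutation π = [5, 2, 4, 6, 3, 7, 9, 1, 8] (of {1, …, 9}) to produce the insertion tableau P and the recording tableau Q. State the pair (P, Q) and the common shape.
P = [1, 3, 6, 7, 8] / [2, 9] / [4] / [5];  Q = [1, 3, 4, 6, 7] / [2, 9] / [5] / [8];  common shape = (5, 2, 1, 1)

Row-insert the values π_1, π_2, … into P one at a time, bumping the leftmost entry strictly greater than the inserted value down to the next row. The recording tableau Q records, in position (i, j), the step at which that cell was added to P.
  Insert 5 (step 1): P = [5];  Q = [1]
  Insert 2 (step 2): P = [2] / [5];  Q = [1] / [2]
  Insert 4 (step 3): P = [2, 4] / [5];  Q = [1, 3] / [2]
  Insert 6 (step 4): P = [2, 4, 6] / [5];  Q = [1, 3, 4] / [2]
  Insert 3 (step 5): P = [2, 3, 6] / [4] / [5];  Q = [1, 3, 4] / [2] / [5]
  Insert 7 (step 6): P = [2, 3, 6, 7] / [4] / [5];  Q = [1, 3, 4, 6] / [2] / [5]
  Insert 9 (step 7): P = [2, 3, 6, 7, 9] / [4] / [5];  Q = [1, 3, 4, 6, 7] / [2] / [5]
  Insert 1 (step 8): P = [1, 3, 6, 7, 9] / [2] / [4] / [5];  Q = [1, 3, 4, 6, 7] / [2] / [5] / [8]
  Insert 8 (step 9): P = [1, 3, 6, 7, 8] / [2, 9] / [4] / [5];  Q = [1, 3, 4, 6, 7] / [2, 9] / [5] / [8]
Final shape: (5, 2, 1, 1).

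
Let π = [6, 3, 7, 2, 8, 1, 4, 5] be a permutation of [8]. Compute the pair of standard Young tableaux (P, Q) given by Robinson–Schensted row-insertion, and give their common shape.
P = [1, 4, 5] / [2, 7, 8] / [3] / [6];  Q = [1, 3, 5] / [2, 7, 8] / [4] / [6];  common shape = (3, 3, 1, 1)

Row-insert the values π_1, π_2, … into P one at a time, bumping the leftmost entry strictly greater than the inserted value down to the next row. The recording tableau Q records, in position (i, j), the step at which that cell was added to P.
  Insert 6 (step 1): P = [6];  Q = [1]
  Insert 3 (step 2): P = [3] / [6];  Q = [1] / [2]
  Insert 7 (step 3): P = [3, 7] / [6];  Q = [1, 3] / [2]
  Insert 2 (step 4): P = [2, 7] / [3] / [6];  Q = [1, 3] / [2] / [4]
  Insert 8 (step 5): P = [2, 7, 8] / [3] / [6];  Q = [1, 3, 5] / [2] / [4]
  Insert 1 (step 6): P = [1, 7, 8] / [2] / [3] / [6];  Q = [1, 3, 5] / [2] / [4] / [6]
  Insert 4 (step 7): P = [1, 4, 8] / [2, 7] / [3] / [6];  Q = [1, 3, 5] / [2, 7] / [4] / [6]
  Insert 5 (step 8): P = [1, 4, 5] / [2, 7, 8] / [3] / [6];  Q = [1, 3, 5] / [2, 7, 8] / [4] / [6]
Final shape: (3, 3, 1, 1).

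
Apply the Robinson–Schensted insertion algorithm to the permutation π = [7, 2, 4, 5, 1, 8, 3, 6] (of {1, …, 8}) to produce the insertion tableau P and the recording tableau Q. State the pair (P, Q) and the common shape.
P = [1, 3, 5, 6] / [2, 4, 8] / [7];  Q = [1, 3, 4, 6] / [2, 7, 8] / [5];  common shape = (4, 3, 1)

Row-insert the values π_1, π_2, … into P one at a time, bumping the leftmost entry strictly greater than the inserted value down to the next row. The recording tableau Q records, in position (i, j), the step at which that cell was added to P.
  Insert 7 (step 1): P = [7];  Q = [1]
  Insert 2 (step 2): P = [2] / [7];  Q = [1] / [2]
  Insert 4 (step 3): P = [2, 4] / [7];  Q = [1, 3] / [2]
  Insert 5 (step 4): P = [2, 4, 5] / [7];  Q = [1, 3, 4] / [2]
  Insert 1 (step 5): P = [1, 4, 5] / [2] / [7];  Q = [1, 3, 4] / [2] / [5]
  Insert 8 (step 6): P = [1, 4, 5, 8] / [2] / [7];  Q = [1, 3, 4, 6] / [2] / [5]
  Insert 3 (step 7): P = [1, 3, 5, 8] / [2, 4] / [7];  Q = [1, 3, 4, 6] / [2, 7] / [5]
  Insert 6 (step 8): P = [1, 3, 5, 6] / [2, 4, 8] / [7];  Q = [1, 3, 4, 6] / [2, 7, 8] / [5]
Final shape: (4, 3, 1).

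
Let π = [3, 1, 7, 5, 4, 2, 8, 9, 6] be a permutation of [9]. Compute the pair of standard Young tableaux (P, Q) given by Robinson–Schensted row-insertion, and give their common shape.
P = [1, 2, 6, 9] / [3, 4, 8] / [5] / [7];  Q = [1, 3, 7, 8] / [2, 4, 9] / [5] / [6];  common shape = (4, 3, 1, 1)

Row-insert the values π_1, π_2, … into P one at a time, bumping the leftmost entry strictly greater than the inserted value down to the next row. The recording tableau Q records, in position (i, j), the step at which that cell was added to P.
  Insert 3 (step 1): P = [3];  Q = [1]
  Insert 1 (step 2): P = [1] / [3];  Q = [1] / [2]
  Insert 7 (step 3): P = [1, 7] / [3];  Q = [1, 3] / [2]
  Insert 5 (step 4): P = [1, 5] / [3, 7];  Q = [1, 3] / [2, 4]
  Insert 4 (step 5): P = [1, 4] / [3, 5] / [7];  Q = [1, 3] / [2, 4] / [5]
  Insert 2 (step 6): P = [1, 2] / [3, 4] / [5] / [7];  Q = [1, 3] / [2, 4] / [5] / [6]
  Insert 8 (step 7): P = [1, 2, 8] / [3, 4] / [5] / [7];  Q = [1, 3, 7] / [2, 4] / [5] / [6]
  Insert 9 (step 8): P = [1, 2, 8, 9] / [3, 4] / [5] / [7];  Q = [1, 3, 7, 8] / [2, 4] / [5] / [6]
  Insert 6 (step 9): P = [1, 2, 6, 9] / [3, 4, 8] / [5] / [7];  Q = [1, 3, 7, 8] / [2, 4, 9] / [5] / [6]
Final shape: (4, 3, 1, 1).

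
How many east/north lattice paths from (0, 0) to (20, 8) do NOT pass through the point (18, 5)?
Number of paths = 2771615

Total paths from (0, 0) to (20, 8): C(28, 20) = 3108105. Paths through (18, 5): (paths (0, 0) → (18, 5)) × (paths (18, 5) → (20, 8)) = C(23, 18) · C(5, 2) = 33649 · 10 = 336490. Avoidance count = 3108105 − 336490 = 2771615.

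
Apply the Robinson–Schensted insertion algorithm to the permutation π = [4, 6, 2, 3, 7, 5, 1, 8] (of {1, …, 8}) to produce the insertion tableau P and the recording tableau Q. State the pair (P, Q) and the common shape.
P = [1, 3, 5, 8] / [2, 6, 7] / [4];  Q = [1, 2, 5, 8] / [3, 4, 6] / [7];  common shape = (4, 3, 1)

Row-insert the values π_1, π_2, … into P one at a time, bumping the leftmost entry strictly greater than the inserted value down to the next row. The recording tableau Q records, in position (i, j), the step at which that cell was added to P.
  Insert 4 (step 1): P = [4];  Q = [1]
  Insert 6 (step 2): P = [4, 6];  Q = [1, 2]
  Insert 2 (step 3): P = [2, 6] / [4];  Q = [1, 2] / [3]
  Insert 3 (step 4): P = [2, 3] / [4, 6];  Q = [1, 2] / [3, 4]
  Insert 7 (step 5): P = [2, 3, 7] / [4, 6];  Q = [1, 2, 5] / [3, 4]
  Insert 5 (step 6): P = [2, 3, 5] / [4, 6, 7];  Q = [1, 2, 5] / [3, 4, 6]
  Insert 1 (step 7): P = [1, 3, 5] / [2, 6, 7] / [4];  Q = [1, 2, 5] / [3, 4, 6] / [7]
  Insert 8 (step 8): P = [1, 3, 5, 8] / [2, 6, 7] / [4];  Q = [1, 2, 5, 8] / [3, 4, 6] / [7]
Final shape: (4, 3, 1).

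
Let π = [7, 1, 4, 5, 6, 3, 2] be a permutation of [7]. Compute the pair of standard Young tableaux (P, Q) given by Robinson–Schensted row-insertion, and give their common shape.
P = [1, 2, 5, 6] / [3] / [4] / [7];  Q = [1, 3, 4, 5] / [2] / [6] / [7];  common shape = (4, 1, 1, 1)

Row-insert the values π_1, π_2, … into P one at a time, bumping the leftmost entry strictly greater than the inserted value down to the next row. The recording tableau Q records, in position (i, j), the step at which that cell was added to P.
  Insert 7 (step 1): P = [7];  Q = [1]
  Insert 1 (step 2): P = [1] / [7];  Q = [1] / [2]
  Insert 4 (step 3): P = [1, 4] / [7];  Q = [1, 3] / [2]
  Insert 5 (step 4): P = [1, 4, 5] / [7];  Q = [1, 3, 4] / [2]
  Insert 6 (step 5): P = [1, 4, 5, 6] / [7];  Q = [1, 3, 4, 5] / [2]
  Insert 3 (step 6): P = [1, 3, 5, 6] / [4] / [7];  Q = [1, 3, 4, 5] / [2] / [6]
  Insert 2 (step 7): P = [1, 2, 5, 6] / [3] / [4] / [7];  Q = [1, 3, 4, 5] / [2] / [6] / [7]
Final shape: (4, 1, 1, 1).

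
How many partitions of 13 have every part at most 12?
p(13, parts ≤ 12) = 100

Partitions of 13 with all parts ≤ 12: 12+1, 11+2, 11+1+1, 10+3, 10+2+1, 10+1+1+1, 9+4, 9+3+1, 9+2+2, 9+2+1+1, 9+1+1+1+1, 8+5, 8+4+1, 8+3+2, 8+3+1+1, 8+2+2+1, 8+2+1+1+1, 8+1+1+1+1+1, 7+6, 7+5+1, 7+4+2, 7+4+1+1, 7+3+3, 7+3+2+1, 7+3+1+1+1, 7+2+2+2, 7+2+2+1+1, 7+2+1+1+1+1, 7+1+1+1+1+1+1, 6+6+1, … (100 total). Count = 100.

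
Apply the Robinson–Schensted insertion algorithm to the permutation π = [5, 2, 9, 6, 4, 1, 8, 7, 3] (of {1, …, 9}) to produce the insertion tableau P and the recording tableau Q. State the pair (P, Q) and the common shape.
P = [1, 3, 7] / [2, 4, 8] / [5, 6] / [9];  Q = [1, 3, 7] / [2, 4, 8] / [5, 9] / [6];  common shape = (3, 3, 2, 1)

Row-insert the values π_1, π_2, … into P one at a time, bumping the leftmost entry strictly greater than the inserted value down to the next row. The recording tableau Q records, in position (i, j), the step at which that cell was added to P.
  Insert 5 (step 1): P = [5];  Q = [1]
  Insert 2 (step 2): P = [2] / [5];  Q = [1] / [2]
  Insert 9 (step 3): P = [2, 9] / [5];  Q = [1, 3] / [2]
  Insert 6 (step 4): P = [2, 6] / [5, 9];  Q = [1, 3] / [2, 4]
  Insert 4 (step 5): P = [2, 4] / [5, 6] / [9];  Q = [1, 3] / [2, 4] / [5]
  Insert 1 (step 6): P = [1, 4] / [2, 6] / [5] / [9];  Q = [1, 3] / [2, 4] / [5] / [6]
  Insert 8 (step 7): P = [1, 4, 8] / [2, 6] / [5] / [9];  Q = [1, 3, 7] / [2, 4] / [5] / [6]
  Insert 7 (step 8): P = [1, 4, 7] / [2, 6, 8] / [5] / [9];  Q = [1, 3, 7] / [2, 4, 8] / [5] / [6]
  Insert 3 (step 9): P = [1, 3, 7] / [2, 4, 8] / [5, 6] / [9];  Q = [1, 3, 7] / [2, 4, 8] / [5, 9] / [6]
Final shape: (3, 3, 2, 1).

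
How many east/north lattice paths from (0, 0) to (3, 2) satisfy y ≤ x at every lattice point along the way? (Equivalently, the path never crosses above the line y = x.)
Number of paths = 5

By the reflection principle (André's argument), the number of monotone paths to (3, 2) with n ≤ m that never go above y = x is C(5, 3) − C(5, 4) = 10 − 5 = 5.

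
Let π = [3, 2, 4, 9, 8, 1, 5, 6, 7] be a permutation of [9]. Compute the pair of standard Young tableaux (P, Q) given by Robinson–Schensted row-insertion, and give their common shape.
P = [1, 4, 5, 6, 7] / [2, 8] / [3, 9];  Q = [1, 3, 4, 8, 9] / [2, 5] / [6, 7];  common shape = (5, 2, 2)

Row-insert the values π_1, π_2, … into P one at a time, bumping the leftmost entry strictly greater than the inserted value down to the next row. The recording tableau Q records, in position (i, j), the step at which that cell was added to P.
  Insert 3 (step 1): P = [3];  Q = [1]
  Insert 2 (step 2): P = [2] / [3];  Q = [1] / [2]
  Insert 4 (step 3): P = [2, 4] / [3];  Q = [1, 3] / [2]
  Insert 9 (step 4): P = [2, 4, 9] / [3];  Q = [1, 3, 4] / [2]
  Insert 8 (step 5): P = [2, 4, 8] / [3, 9];  Q = [1, 3, 4] / [2, 5]
  Insert 1 (step 6): P = [1, 4, 8] / [2, 9] / [3];  Q = [1, 3, 4] / [2, 5] / [6]
  Insert 5 (step 7): P = [1, 4, 5] / [2, 8] / [3, 9];  Q = [1, 3, 4] / [2, 5] / [6, 7]
  Insert 6 (step 8): P = [1, 4, 5, 6] / [2, 8] / [3, 9];  Q = [1, 3, 4, 8] / [2, 5] / [6, 7]
  Insert 7 (step 9): P = [1, 4, 5, 6, 7] / [2, 8] / [3, 9];  Q = [1, 3, 4, 8, 9] / [2, 5] / [6, 7]
Final shape: (5, 2, 2).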